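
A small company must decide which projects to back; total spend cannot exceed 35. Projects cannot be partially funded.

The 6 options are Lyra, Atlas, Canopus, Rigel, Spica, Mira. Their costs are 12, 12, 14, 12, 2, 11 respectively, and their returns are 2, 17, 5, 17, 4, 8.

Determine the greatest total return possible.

42

Atlas + Rigel + Spica: cost 12 + 12 + 2 = 26 ≤ 35, return 17 + 17 + 4 = 38.
Atlas + Rigel + Mira: cost 12 + 12 + 11 = 35 ≤ 35, return 17 + 17 + 8 = 42.
Best is Atlas, Rigel, and Mira with total return 42.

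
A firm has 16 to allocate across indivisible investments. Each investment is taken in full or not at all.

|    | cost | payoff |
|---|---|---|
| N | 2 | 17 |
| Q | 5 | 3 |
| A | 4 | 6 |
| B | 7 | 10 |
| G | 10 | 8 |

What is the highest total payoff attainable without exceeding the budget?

Take N, A, and B: cost 2 + 4 + 7 = 13 ≤ 16, payoff 17 + 6 + 10 = 33.
No other feasible combination does better.

33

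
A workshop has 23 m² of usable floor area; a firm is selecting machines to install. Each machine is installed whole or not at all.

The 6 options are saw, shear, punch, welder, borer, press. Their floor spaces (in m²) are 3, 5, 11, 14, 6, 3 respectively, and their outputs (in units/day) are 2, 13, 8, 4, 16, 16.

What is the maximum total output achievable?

This is a 0-1 knapsack instance.
shear + borer + press: floor space 5 + 6 + 3 = 14 ≤ 23, output 13 + 16 + 16 = 45.
saw + shear + borer + press: floor space 3 + 5 + 6 + 3 = 17 ≤ 23, output 2 + 13 + 16 + 16 = 47.
Best is saw, shear, borer, and press with total output 47.

47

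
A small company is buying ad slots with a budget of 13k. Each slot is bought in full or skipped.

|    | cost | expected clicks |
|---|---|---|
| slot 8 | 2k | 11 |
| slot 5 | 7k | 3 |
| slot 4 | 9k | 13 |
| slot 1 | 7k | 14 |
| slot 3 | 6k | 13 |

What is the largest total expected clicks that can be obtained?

Treat it as a binary knapsack problem.
Take slot 1 and slot 3: cost 7 + 6 = 13 ≤ 13, expected clicks 14 + 13 = 27.
No other feasible combination does better.

27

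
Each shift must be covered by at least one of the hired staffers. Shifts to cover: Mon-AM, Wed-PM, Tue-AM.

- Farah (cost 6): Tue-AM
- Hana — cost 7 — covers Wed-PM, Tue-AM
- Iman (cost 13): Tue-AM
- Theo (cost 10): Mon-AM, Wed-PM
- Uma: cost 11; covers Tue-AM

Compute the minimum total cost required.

16

The greedy cost-per-new-shift heuristic would pick Hana and Theo for 17, but a cheaper cover exists.
Choose Farah and Theo: together they cover Mon-AM, Wed-PM, Tue-AM — every shift.
Total cost: 6 + 10 = 16.
No cover costs less than 16.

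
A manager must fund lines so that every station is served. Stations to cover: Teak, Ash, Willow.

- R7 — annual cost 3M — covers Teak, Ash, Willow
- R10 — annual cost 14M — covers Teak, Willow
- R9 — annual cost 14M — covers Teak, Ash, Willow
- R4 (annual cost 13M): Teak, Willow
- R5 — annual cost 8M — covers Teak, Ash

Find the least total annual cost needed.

3

R7 alone covers Teak, Ash, Willow — every station.
Total annual cost: 3.
No cover costs less than 3.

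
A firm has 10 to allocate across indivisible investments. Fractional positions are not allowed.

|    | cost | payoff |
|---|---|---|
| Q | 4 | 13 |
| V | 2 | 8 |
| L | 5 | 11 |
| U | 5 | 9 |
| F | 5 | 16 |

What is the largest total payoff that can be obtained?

This is a 0-1 knapsack instance.
Q + F: cost 4 + 5 = 9 ≤ 10, payoff 13 + 16 = 29.
L + F: cost 5 + 5 = 10 ≤ 10, payoff 11 + 16 = 27.
Best is Q and F with total payoff 29.

29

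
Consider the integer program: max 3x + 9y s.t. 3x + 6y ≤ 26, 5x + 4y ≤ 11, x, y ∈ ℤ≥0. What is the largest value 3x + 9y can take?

18

Relaxing integrality, the LP optimum is 24.75 at (x,y) = (0, 2.75), which is not an integer point.
(x,y)=(0,2): 3·0+6·2=12≤26, 5·0+4·2=8≤11, objective 18.
(x,y)=(1,1): 3·1+6·1=9≤26, 5·1+4·1=9≤11, objective 12.
(x,y)=(0,1): 3·0+6·1=6≤26, 5·0+4·1=4≤11, objective 9.
Maximum is 18 at (x,y)=(0,2).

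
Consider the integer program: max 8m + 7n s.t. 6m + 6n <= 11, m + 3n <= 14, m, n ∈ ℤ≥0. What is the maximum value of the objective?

8

The continuous relaxation peaks at (1.83, 0) with value 14.67; rounding to a feasible lattice point costs some objective.
(m,n)=(1,0): 6·1+6·0=6≤11, 1·1+3·0=1≤14, objective 8.
(m,n)=(0,1): 6·0+6·1=6≤11, 1·0+3·1=3≤14, objective 7.
(m,n)=(0,0): 6·0+6·0=0≤11, 1·0+3·0=0≤14, objective 0.
Maximum is 8 at (m,n)=(1,0).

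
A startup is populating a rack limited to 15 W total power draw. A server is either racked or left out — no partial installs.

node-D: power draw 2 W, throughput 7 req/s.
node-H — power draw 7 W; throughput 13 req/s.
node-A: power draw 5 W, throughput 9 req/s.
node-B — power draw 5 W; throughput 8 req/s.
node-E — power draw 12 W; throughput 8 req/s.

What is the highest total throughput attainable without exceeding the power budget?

This is an integer program with binary decision variables.
Allowing fractional choices, the relaxed optimum would be about 30.6, but servers are indivisible.
node-D + node-H + node-A: power draw 2 + 7 + 5 = 14 ≤ 15, throughput 7 + 13 + 9 = 29.
node-D + node-H + node-B: power draw 2 + 7 + 5 = 14 ≤ 15, throughput 7 + 13 + 8 = 28.
Best is node-D, node-H, and node-A with total throughput 29.

29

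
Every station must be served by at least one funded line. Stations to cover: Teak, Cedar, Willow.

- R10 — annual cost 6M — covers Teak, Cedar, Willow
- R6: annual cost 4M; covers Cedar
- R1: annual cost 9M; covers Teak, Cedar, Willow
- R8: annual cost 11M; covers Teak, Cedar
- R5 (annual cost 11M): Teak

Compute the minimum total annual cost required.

6

R10 alone covers Teak, Cedar, Willow — every station.
Total annual cost: 6.
No cover costs less than 6.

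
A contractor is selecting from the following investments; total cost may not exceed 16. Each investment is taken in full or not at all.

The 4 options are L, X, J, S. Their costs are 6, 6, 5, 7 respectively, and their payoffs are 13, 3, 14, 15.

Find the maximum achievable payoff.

29

Allowing fractional choices, the relaxed optimum would be about 37.7, but investments are indivisible.
L + J: cost 6 + 5 = 11 ≤ 16, payoff 13 + 14 = 27.
J + S: cost 5 + 7 = 12 ≤ 16, payoff 14 + 15 = 29.
L + S: cost 6 + 7 = 13 ≤ 16, payoff 13 + 15 = 28.
Best is J and S with total payoff 29.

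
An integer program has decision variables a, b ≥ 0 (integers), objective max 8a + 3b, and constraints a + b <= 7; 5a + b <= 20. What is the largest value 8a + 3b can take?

The continuous relaxation peaks at (3.25, 3.75) with value 37.25; rounding to a feasible lattice point costs some objective.
(a,b)=(3,4): 1·3+1·4=7≤7, 5·3+1·4=19≤20, objective 36.
(a,b)=(3,3): 1·3+1·3=6≤7, 5·3+1·3=18≤20, objective 33.
No feasible integer point exceeds 36.

36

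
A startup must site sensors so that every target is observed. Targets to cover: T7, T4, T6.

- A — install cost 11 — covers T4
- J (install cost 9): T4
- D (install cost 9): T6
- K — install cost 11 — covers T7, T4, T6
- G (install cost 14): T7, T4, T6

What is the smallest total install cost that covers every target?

This is a weighted set-cover instance.
K alone covers T7, T4, T6 — every target.
Total install cost: 11.
No cover costs less than 11.

11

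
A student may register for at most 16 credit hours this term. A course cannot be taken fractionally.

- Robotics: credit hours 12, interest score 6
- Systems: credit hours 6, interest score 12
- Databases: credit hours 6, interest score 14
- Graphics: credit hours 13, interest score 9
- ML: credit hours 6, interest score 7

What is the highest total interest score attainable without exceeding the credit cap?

Take Systems and Databases: credit hours 6 + 6 = 12 ≤ 16, interest score 12 + 14 = 26.
No other feasible combination does better.

26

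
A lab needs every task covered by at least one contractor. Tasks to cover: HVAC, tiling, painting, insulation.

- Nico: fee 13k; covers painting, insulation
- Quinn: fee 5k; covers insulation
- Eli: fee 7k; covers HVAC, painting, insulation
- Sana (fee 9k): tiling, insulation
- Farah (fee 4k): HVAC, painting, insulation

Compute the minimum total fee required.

13

Choose Sana and Farah: together they cover HVAC, tiling, painting, insulation — every task.
Total fee: 9 + 4 = 13.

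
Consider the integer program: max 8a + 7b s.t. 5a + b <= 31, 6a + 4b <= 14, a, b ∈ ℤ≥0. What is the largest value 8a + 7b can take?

22

The continuous relaxation peaks at (0, 3.5) with value 24.50; rounding to a feasible lattice point costs some objective.
(a,b)=(1,2): 5·1+1·2=7≤31, 6·1+4·2=14≤14, objective 22.
(a,b)=(0,3): 5·0+1·3=3≤31, 6·0+4·3=12≤14, objective 21.
(a,b)=(1,1): 5·1+1·1=6≤31, 6·1+4·1=10≤14, objective 15.
(a,b)=(0,2): 5·0+1·2=2≤31, 6·0+4·2=8≤14, objective 14.
No feasible integer point exceeds 22.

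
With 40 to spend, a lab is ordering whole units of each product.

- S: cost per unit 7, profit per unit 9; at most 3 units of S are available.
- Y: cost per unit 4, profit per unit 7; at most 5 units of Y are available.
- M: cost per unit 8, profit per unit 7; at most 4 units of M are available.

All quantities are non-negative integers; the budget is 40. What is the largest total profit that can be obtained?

55

Y has the best ratio (7/4); taking only Y gives at most 5×7 = 35 (stopped by the supply cap of 5).
Mixing does better — 3×S and 4×Y: cost 37 ≤ 40, profit 3·9 + 4·7 = 55.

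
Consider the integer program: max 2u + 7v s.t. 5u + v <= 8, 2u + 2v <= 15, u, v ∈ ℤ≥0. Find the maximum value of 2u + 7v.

Relaxing integrality, the LP optimum is 52.50 at (u,v) = (0, 7.5), which is not an integer point.
(u,v)=(0,7): 5·0+1·7=7≤8, 2·0+2·7=14≤15, objective 49.
(u,v)=(0,6): 5·0+1·6=6≤8, 2·0+2·6=12≤15, objective 42.
Maximum is 49 at (u,v)=(0,7).

49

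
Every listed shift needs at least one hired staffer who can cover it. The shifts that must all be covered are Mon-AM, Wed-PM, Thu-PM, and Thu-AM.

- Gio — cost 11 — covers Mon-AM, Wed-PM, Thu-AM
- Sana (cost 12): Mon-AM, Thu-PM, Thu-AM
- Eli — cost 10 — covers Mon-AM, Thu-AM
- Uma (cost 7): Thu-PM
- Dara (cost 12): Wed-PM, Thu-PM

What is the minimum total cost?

This is a weighted set-cover instance.
Choose Gio and Uma: together they cover Mon-AM, Wed-PM, Thu-PM, Thu-AM — every shift.
Total cost: 11 + 7 = 18.
No cover costs less than 18.

18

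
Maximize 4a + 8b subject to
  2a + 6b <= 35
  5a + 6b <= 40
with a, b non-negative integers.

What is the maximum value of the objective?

48

The continuous relaxation peaks at (1.67, 5.28) with value 48.89; rounding to a feasible lattice point costs some objective.
(a,b)=(2,5): 2·2+6·5=34≤35, 5·2+6·5=40≤40, objective 48.
(a,b)=(3,4): 2·3+6·4=30≤35, 5·3+6·4=39≤40, objective 44.
(a,b)=(1,5): 2·1+6·5=32≤35, 5·1+6·5=35≤40, objective 44.
Maximum is 48 at (a,b)=(2,5).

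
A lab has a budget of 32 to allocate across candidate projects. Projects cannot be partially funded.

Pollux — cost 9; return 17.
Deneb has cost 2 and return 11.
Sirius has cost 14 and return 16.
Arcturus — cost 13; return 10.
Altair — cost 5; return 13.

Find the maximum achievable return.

57

Allowing fractional choices, the relaxed optimum would be about 58.5, but projects are indivisible.
Pollux + Deneb + Arcturus + Altair: cost 9 + 2 + 13 + 5 = 29 ≤ 32, return 17 + 11 + 10 + 13 = 51.
Pollux + Sirius + Altair: cost 9 + 14 + 5 = 28 ≤ 32, return 17 + 16 + 13 = 46.
Pollux + Deneb + Sirius + Altair: cost 9 + 2 + 14 + 5 = 30 ≤ 32, return 17 + 11 + 16 + 13 = 57.
Best is Pollux, Deneb, Sirius, and Altair with total return 57.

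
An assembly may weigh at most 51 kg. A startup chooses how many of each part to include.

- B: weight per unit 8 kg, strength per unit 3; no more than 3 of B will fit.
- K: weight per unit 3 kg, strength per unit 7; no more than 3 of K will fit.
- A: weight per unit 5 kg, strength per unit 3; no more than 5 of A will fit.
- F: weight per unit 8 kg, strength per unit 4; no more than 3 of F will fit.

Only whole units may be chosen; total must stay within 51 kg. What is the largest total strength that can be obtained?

44

1×B, 3×K, 5×A, and 1×F: weight 50 ≤ 51, strength 1·3 + 3·7 + 5·3 + 1·4 = 43.
3×K, 5×A, and 2×F: weight 50 ≤ 51, strength 3·7 + 5·3 + 2·4 = 44.
Best is 44.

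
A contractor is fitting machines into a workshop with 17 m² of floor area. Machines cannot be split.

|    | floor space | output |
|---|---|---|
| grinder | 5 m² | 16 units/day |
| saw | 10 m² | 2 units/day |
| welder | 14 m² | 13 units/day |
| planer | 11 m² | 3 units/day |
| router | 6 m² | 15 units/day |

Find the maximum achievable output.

31

Allowing fractional choices, the relaxed optimum would be about 36.6, but machines are indivisible.
grinder + router: floor space 5 + 6 = 11 ≤ 17, output 16 + 15 = 31.
grinder + saw: floor space 5 + 10 = 15 ≤ 17, output 16 + 2 = 18.
grinder + planer: floor space 5 + 11 = 16 ≤ 17, output 16 + 3 = 19.
Best is grinder and router with total output 31.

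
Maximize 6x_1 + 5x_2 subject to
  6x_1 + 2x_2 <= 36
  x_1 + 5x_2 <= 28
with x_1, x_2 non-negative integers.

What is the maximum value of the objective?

(x_1,x_2)=(5,3): 6·5+2·3=36≤36, 1·5+5·3=20≤28, objective 45.
(x_1,x_2)=(4,4): 6·4+2·4=32≤36, 1·4+5·4=24≤28, objective 44.
(x_1,x_2)=(3,5): 6·3+2·5=28≤36, 1·3+5·5=28≤28, objective 43.
Maximum is 45 at (x_1,x_2)=(5,3).

45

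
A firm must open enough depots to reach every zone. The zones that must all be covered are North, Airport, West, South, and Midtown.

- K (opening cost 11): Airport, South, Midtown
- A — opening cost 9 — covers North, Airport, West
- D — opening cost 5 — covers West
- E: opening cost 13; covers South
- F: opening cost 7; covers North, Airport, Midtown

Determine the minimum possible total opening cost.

20

Choose K and A: together they cover North, Airport, West, South, Midtown — every zone.
Total opening cost: 11 + 9 = 20.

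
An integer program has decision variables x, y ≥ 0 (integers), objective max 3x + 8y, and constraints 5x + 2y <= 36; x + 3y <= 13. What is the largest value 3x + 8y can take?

36

(x,y)=(4,3) is feasible, giving 36.
(x,y)=(6,2) is feasible, giving 34.
(x,y)=(3,3) is feasible, giving 33.
The best lattice point is (4,3), giving 36.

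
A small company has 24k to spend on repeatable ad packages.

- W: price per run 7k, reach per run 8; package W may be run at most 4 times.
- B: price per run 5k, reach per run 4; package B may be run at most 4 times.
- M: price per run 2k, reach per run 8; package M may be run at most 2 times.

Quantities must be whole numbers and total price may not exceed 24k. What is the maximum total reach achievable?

M has the best ratio (8/2); taking only M gives at most 2×8 = 16 (stopped by the supply cap of 2).
Mixing does better — 2×W, 1×B, and 2×M: price 23 ≤ 24, reach 2·8 + 1·4 + 2·8 = 36.

36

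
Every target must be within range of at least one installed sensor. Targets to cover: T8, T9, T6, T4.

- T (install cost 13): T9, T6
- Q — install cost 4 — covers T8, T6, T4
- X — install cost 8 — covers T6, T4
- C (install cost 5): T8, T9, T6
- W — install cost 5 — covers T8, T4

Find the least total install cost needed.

Choose Q and C: together they cover T8, T9, T6, T4 — every target.
Total install cost: 4 + 5 = 9.
No cover costs less than 9.

9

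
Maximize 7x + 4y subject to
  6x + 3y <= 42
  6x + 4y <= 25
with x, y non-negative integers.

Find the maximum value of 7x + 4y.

28

The continuous relaxation peaks at (4.17, 0) with value 29.17; rounding to a feasible lattice point costs some objective.
(x,y)=(4,0): 6·4+3·0=24≤42, 6·4+4·0=24≤25, objective 28.
(x,y)=(3,1): 6·3+3·1=21≤42, 6·3+4·1=22≤25, objective 25.
(x,y)=(3,0): 6·3+3·0=18≤42, 6·3+4·0=18≤25, objective 21.
No feasible integer point exceeds 28.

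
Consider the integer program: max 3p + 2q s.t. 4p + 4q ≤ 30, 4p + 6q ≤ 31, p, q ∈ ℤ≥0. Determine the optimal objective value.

21

(p,q)=(7,0) is feasible, giving 21.
(p,q)=(6,1) is feasible, giving 20.
(p,q)=(6,0) is feasible, giving 18.
No feasible integer point exceeds 21.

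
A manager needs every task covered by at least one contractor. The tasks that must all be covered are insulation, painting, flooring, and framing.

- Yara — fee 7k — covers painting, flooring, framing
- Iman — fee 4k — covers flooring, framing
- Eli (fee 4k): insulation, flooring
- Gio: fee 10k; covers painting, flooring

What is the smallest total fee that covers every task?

The greedy cost-per-new-task heuristic would pick Iman, Eli, and Yara for 15, but a cheaper cover exists.
Choose Yara and Eli: together they cover insulation, painting, flooring, framing — every task.
Total fee: 7 + 4 = 11.
No cover costs less than 11.

11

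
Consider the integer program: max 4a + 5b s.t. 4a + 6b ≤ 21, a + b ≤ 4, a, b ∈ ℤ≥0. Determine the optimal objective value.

18

Relaxing integrality, the LP optimum is 18.50 at (a,b) = (1.5, 2.5), which is not an integer point.
(a,b)=(2,2): 4·2+6·2=20≤21, 1·2+1·2=4≤4, objective 18.
(a,b)=(3,1): 4·3+6·1=18≤21, 1·3+1·1=4≤4, objective 17.
The best lattice point is (2,2), giving 18.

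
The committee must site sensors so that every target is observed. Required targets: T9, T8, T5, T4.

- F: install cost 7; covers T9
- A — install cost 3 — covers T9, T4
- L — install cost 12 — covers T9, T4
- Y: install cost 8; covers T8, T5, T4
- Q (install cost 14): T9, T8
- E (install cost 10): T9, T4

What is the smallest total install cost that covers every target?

11

Choose A and Y: together they cover T9, T8, T5, T4 — every target.
Total install cost: 3 + 8 = 11.
No cover costs less than 11.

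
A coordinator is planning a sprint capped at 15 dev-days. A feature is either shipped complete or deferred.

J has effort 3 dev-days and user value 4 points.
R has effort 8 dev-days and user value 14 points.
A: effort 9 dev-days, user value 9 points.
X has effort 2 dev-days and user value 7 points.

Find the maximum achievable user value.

Take J, R, and X: effort 3 + 8 + 2 = 13 ≤ 15, user value 4 + 14 + 7 = 25.
No other feasible combination does better.

25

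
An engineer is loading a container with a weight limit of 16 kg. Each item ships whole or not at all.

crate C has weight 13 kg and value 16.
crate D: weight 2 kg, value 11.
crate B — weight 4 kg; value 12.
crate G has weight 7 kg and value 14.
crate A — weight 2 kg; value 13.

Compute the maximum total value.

50

Allowing fractional choices, the relaxed optimum would be about 51.2, but items are indivisible.
crate B + crate G + crate A: weight 4 + 7 + 2 = 13 ≤ 16, value 12 + 14 + 13 = 39.
crate D + crate B + crate G + crate A: weight 2 + 4 + 7 + 2 = 15 ≤ 16, value 11 + 12 + 14 + 13 = 50.
crate D + crate G + crate A: weight 2 + 7 + 2 = 11 ≤ 16, value 11 + 14 + 13 = 38.
Best is crate D, crate B, crate G, and crate A with total value 50.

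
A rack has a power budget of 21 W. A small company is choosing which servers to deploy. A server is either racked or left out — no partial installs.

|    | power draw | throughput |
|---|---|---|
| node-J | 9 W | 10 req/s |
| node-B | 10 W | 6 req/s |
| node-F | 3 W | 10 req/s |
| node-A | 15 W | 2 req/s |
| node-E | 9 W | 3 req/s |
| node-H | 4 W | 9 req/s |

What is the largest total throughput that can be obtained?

Allowing fractional choices, the relaxed optimum would be about 32.0, but servers are indivisible.
node-B + node-F + node-H: power draw 10 + 3 + 4 = 17 ≤ 21, throughput 6 + 10 + 9 = 25.
node-J + node-F + node-E: power draw 9 + 3 + 9 = 21 ≤ 21, throughput 10 + 10 + 3 = 23.
node-J + node-F + node-H: power draw 9 + 3 + 4 = 16 ≤ 21, throughput 10 + 10 + 9 = 29.
Best is node-J, node-F, and node-H with total throughput 29.

29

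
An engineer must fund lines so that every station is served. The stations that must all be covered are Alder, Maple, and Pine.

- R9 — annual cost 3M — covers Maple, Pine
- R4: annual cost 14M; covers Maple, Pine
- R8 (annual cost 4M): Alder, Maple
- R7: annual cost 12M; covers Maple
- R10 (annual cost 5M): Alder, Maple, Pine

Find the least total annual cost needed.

R10 alone covers Alder, Maple, Pine — every station.
Total annual cost: 5.

5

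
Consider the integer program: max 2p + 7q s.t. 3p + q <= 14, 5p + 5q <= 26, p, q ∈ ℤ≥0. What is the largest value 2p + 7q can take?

Relaxing integrality, the LP optimum is 36.40 at (p,q) = (0, 5.2), which is not an integer point.
(p,q)=(0,5): 3·0+1·5=5≤14, 5·0+5·5=25≤26, objective 35.
(p,q)=(1,4): 3·1+1·4=7≤14, 5·1+5·4=25≤26, objective 30.
Maximum is 35 at (p,q)=(0,5).

35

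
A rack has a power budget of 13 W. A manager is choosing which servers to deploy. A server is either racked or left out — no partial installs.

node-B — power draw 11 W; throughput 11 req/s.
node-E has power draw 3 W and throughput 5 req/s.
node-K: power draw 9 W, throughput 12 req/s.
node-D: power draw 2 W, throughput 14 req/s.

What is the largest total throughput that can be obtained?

node-E + node-D: power draw 3 + 2 = 5 ≤ 13, throughput 5 + 14 = 19.
node-B + node-D: power draw 11 + 2 = 13 ≤ 13, throughput 11 + 14 = 25.
node-K + node-D: power draw 9 + 2 = 11 ≤ 13, throughput 12 + 14 = 26.
Best is node-K and node-D with total throughput 26.

26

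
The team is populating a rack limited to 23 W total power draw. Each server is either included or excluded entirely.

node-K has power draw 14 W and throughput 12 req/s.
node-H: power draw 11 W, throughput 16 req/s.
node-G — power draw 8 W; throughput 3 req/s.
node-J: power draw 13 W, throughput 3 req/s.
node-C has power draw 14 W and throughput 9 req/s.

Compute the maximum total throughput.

node-K + node-G: power draw 14 + 8 = 22 ≤ 23, throughput 12 + 3 = 15.
node-H + node-G: power draw 11 + 8 = 19 ≤ 23, throughput 16 + 3 = 19.
node-H: power draw 11 ≤ 23, throughput 16.
Best is node-H and node-G with total throughput 19.

19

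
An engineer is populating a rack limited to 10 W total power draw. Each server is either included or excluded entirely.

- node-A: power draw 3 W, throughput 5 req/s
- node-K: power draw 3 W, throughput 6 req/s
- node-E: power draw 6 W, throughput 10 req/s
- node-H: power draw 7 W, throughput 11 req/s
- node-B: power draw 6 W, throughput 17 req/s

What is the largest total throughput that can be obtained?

23

Allowing fractional choices, the relaxed optimum would be about 24.7, but servers are indivisible.
node-K + node-B: power draw 3 + 6 = 9 ≤ 10, throughput 6 + 17 = 23.
node-B: power draw 6 ≤ 10, throughput 17.
node-A + node-B: power draw 3 + 6 = 9 ≤ 10, throughput 5 + 17 = 22.
Best is node-K and node-B with total throughput 23.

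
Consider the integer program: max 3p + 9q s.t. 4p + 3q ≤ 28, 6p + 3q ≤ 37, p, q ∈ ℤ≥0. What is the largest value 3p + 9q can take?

Relaxing integrality, the LP optimum is 84.00 at (p,q) = (0, 9.33), which is not an integer point.
(p,q)=(0,9): 4·0+3·9=27≤28, 6·0+3·9=27≤37, objective 81.
(p,q)=(1,8): 4·1+3·8=28≤28, 6·1+3·8=30≤37, objective 75.
(p,q)=(0,8): 4·0+3·8=24≤28, 6·0+3·8=24≤37, objective 72.
The best lattice point is (0,9), giving 81.

81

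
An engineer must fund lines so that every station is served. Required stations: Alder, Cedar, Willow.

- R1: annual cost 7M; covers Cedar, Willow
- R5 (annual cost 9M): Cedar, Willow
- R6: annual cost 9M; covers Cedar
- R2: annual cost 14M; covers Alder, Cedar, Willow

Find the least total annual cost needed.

The greedy cost-per-new-station heuristic would pick R1 and R2 for 21, but a cheaper cover exists.
R2 alone covers Alder, Cedar, Willow — every station.
Total annual cost: 14.
No cover costs less than 14.

14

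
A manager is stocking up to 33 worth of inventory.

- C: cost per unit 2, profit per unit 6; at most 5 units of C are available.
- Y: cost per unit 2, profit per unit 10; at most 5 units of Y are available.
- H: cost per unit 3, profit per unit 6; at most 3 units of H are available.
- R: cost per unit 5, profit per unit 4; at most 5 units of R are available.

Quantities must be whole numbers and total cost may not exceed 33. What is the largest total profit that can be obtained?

Y has the best ratio (10/2); taking only Y gives at most 5×10 = 50 (stopped by the supply cap of 5).
Mixing does better — 5×C, 5×Y, and 3×H: cost 29 ≤ 33, profit 5·6 + 5·10 + 3·6 = 98.

98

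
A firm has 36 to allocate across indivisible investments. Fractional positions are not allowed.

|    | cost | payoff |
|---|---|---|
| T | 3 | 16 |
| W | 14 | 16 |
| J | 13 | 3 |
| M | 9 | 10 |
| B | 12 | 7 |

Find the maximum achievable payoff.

42

Allowing fractional choices, the relaxed optimum would be about 47.8, but investments are indivisible.
T + W + B: cost 3 + 14 + 12 = 29 ≤ 36, payoff 16 + 16 + 7 = 39.
T + W + J: cost 3 + 14 + 13 = 30 ≤ 36, payoff 16 + 16 + 3 = 35.
T + W + M: cost 3 + 14 + 9 = 26 ≤ 36, payoff 16 + 16 + 10 = 42.
Best is T, W, and M with total payoff 42.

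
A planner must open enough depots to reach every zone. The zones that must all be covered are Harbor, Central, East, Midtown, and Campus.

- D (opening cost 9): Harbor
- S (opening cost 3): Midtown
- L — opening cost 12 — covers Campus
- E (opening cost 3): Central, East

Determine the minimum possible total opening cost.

This is a weighted set-cover instance.
Choose D, S, L, and E: together they cover Harbor, Central, East, Midtown, Campus — every zone.
Total opening cost: 9 + 3 + 12 + 3 = 27.
No cover costs less than 27.

27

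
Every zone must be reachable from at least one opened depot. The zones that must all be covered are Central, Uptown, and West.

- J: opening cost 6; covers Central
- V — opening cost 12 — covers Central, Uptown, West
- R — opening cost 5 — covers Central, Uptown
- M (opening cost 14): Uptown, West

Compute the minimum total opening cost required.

V alone covers Central, Uptown, West — every zone.
Total opening cost: 12.

12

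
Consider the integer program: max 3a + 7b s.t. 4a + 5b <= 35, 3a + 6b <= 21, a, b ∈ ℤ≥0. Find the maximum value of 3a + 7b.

24

(a,b)=(1,3): 4·1+5·3=19≤35, 3·1+6·3=21≤21, objective 24.
(a,b)=(0,3): 4·0+5·3=15≤35, 3·0+6·3=18≤21, objective 21.
(a,b)=(2,2): 4·2+5·2=18≤35, 3·2+6·2=18≤21, objective 20.
The best lattice point is (1,3), giving 24.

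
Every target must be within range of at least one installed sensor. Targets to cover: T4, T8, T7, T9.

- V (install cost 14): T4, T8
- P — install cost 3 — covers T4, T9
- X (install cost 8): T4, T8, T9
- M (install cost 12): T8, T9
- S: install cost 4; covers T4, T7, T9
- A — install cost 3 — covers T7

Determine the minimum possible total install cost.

Choose X and A: together they cover T4, T8, T7, T9 — every target.
Total install cost: 8 + 3 = 11.

11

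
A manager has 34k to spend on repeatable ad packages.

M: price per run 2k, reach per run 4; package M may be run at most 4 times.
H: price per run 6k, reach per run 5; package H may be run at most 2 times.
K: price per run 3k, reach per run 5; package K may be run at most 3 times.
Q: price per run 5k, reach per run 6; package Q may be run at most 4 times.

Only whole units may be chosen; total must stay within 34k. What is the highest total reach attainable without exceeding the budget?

50

M has the best ratio (4/2); taking only M gives at most 4×4 = 16 (stopped by the supply cap of 4).
Mixing does better — 4×M, 2×K, and 4×Q: price 34 ≤ 34, reach 4·4 + 2·5 + 4·6 = 50.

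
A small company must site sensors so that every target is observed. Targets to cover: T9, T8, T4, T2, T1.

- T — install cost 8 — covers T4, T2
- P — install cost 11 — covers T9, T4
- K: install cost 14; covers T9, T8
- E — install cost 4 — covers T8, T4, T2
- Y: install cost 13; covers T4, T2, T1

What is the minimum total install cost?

27

The greedy cost-per-new-target heuristic would pick E, P, and Y for 28, but a cheaper cover exists.
Choose K and Y: together they cover T9, T8, T4, T2, T1 — every target.
Total install cost: 14 + 13 = 27.
No cover costs less than 27.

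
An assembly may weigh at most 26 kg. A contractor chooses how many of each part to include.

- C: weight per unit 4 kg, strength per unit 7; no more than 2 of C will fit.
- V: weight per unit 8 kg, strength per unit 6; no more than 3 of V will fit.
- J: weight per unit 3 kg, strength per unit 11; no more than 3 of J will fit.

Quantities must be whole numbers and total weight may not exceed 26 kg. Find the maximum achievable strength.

Take 2×C, 1×V, and 3×J: weight 25 ≤ 26, strength 2·7 + 1·6 + 3·11 = 53.
J has the best ratio (11/3) and is taken to its limit of 3; remaining capacity is filled optimally with the others.

53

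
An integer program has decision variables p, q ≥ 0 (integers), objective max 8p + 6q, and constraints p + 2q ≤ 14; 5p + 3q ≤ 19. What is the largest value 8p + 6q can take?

36

Relaxing integrality, the LP optimum is 38.00 at (p,q) = (0, 6.33), which is not an integer point.
(p,q)=(0,6): 1·0+2·6=12≤14, 5·0+3·6=18≤19, objective 36.
(p,q)=(0,5): 1·0+2·5=10≤14, 5·0+3·5=15≤19, objective 30.
No feasible integer point exceeds 36.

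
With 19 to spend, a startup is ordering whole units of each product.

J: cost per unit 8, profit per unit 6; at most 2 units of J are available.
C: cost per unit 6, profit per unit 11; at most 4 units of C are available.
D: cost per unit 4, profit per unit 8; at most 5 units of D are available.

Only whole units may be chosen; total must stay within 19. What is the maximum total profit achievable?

35

3×C: cost 18 ≤ 19, profit 3·11 = 33.
1×C and 3×D: cost 18 ≤ 19, profit 1·11 + 3·8 = 35.
Best is 35.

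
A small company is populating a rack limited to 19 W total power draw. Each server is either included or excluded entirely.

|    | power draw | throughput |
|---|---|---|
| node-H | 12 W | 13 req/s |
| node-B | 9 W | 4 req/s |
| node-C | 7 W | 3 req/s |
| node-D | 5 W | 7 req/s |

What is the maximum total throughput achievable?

20

Treat it as a binary knapsack problem.
Take node-H and node-D: power draw 12 + 5 = 17 ≤ 19, throughput 13 + 7 = 20.
No other feasible combination does better.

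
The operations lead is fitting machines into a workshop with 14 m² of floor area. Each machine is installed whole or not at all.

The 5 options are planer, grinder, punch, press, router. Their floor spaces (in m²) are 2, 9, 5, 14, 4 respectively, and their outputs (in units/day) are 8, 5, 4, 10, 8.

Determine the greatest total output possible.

Allowing fractional choices, the relaxed optimum would be about 22.1, but machines are indivisible.
planer + grinder: floor space 2 + 9 = 11 ≤ 14, output 8 + 5 = 13.
planer + router: floor space 2 + 4 = 6 ≤ 14, output 8 + 8 = 16.
planer + punch + router: floor space 2 + 5 + 4 = 11 ≤ 14, output 8 + 4 + 8 = 20.
Best is planer, punch, and router with total output 20.

20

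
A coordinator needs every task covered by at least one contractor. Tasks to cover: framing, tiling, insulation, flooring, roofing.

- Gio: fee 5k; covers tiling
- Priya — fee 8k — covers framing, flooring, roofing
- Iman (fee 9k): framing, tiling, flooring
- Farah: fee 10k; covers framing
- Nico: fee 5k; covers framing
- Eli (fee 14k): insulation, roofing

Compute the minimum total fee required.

The greedy cost-per-new-task heuristic would pick Priya, Gio, and Eli for 27, but a cheaper cover exists.
Choose Iman and Eli: together they cover framing, tiling, insulation, flooring, roofing — every task.
Total fee: 9 + 14 = 23.
No cover costs less than 23.

23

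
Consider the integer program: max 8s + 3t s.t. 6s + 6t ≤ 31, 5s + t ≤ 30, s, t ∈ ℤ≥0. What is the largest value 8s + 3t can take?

40

The continuous relaxation peaks at (5.17, 0) with value 41.33; rounding to a feasible lattice point costs some objective.
(s,t)=(5,0): 6·5+6·0=30≤31, 5·5+1·0=25≤30, objective 40.
(s,t)=(4,1): 6·4+6·1=30≤31, 5·4+1·1=21≤30, objective 35.
(s,t)=(4,0): 6·4+6·0=24≤31, 5·4+1·0=20≤30, objective 32.
No feasible integer point exceeds 40.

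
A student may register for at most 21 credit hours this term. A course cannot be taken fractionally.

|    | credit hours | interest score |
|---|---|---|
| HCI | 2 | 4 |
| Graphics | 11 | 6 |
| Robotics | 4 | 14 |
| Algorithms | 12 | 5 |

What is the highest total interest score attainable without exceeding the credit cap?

24

Treat it as a binary knapsack problem.
Take HCI, Graphics, and Robotics: credit hours 2 + 11 + 4 = 17 ≤ 21, interest score 4 + 6 + 14 = 24.
No other feasible combination does better.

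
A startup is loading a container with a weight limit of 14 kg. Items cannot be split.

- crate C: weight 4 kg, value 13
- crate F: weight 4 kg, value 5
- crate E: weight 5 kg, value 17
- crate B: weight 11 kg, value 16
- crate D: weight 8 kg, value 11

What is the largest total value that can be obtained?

35

Take crate C, crate F, and crate E: weight 4 + 4 + 5 = 13 ≤ 14, value 13 + 5 + 17 = 35.
No other feasible combination does better.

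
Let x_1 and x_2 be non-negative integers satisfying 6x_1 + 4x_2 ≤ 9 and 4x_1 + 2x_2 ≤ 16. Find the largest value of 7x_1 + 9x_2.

18

(x_1,x_2)=(0,2) is feasible, giving 18.
(x_1,x_2)=(0,1) is feasible, giving 9.
The best lattice point is (0,2), giving 18.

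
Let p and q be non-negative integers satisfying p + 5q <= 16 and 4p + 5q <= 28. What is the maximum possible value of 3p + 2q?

21

(p,q)=(7,0): 1·7+5·0=7≤16, 4·7+5·0=28≤28, objective 21.
(p,q)=(6,0): 1·6+5·0=6≤16, 4·6+5·0=24≤28, objective 18.
No feasible integer point exceeds 21.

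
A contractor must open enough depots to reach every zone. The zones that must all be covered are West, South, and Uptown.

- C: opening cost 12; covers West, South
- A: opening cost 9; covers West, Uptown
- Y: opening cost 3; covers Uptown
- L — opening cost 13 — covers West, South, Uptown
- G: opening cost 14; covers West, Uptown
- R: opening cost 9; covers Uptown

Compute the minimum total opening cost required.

13

The greedy cost-per-new-zone heuristic would pick Y and C for 15, but a cheaper cover exists.
L alone covers West, South, Uptown — every zone.
Total opening cost: 13.
No cover costs less than 13.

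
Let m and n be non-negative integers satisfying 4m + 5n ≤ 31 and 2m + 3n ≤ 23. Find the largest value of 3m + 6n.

36

Relaxing integrality, the LP optimum is 37.20 at (m,n) = (0, 6.2), which is not an integer point.
(m,n)=(0,6): 4·0+5·6=30≤31, 2·0+3·6=18≤23, objective 36.
(m,n)=(1,5): 4·1+5·5=29≤31, 2·1+3·5=17≤23, objective 33.
No feasible integer point exceeds 36.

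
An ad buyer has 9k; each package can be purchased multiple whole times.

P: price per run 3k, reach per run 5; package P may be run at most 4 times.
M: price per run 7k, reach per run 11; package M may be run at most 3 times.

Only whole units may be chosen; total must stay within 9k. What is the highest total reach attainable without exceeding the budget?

15

3×P: price 9 ≤ 9, reach 3·5 = 15.
1×M: price 7 ≤ 9, reach 1·11 = 11.
Best is 15.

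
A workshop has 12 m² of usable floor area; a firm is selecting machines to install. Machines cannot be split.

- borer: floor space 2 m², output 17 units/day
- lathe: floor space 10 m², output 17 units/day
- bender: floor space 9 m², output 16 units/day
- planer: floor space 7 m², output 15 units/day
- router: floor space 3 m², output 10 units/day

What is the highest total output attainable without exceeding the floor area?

42

borer + lathe: floor space 2 + 10 = 12 ≤ 12, output 17 + 17 = 34.
borer + planer + router: floor space 2 + 7 + 3 = 12 ≤ 12, output 17 + 15 + 10 = 42.
Best is borer, planer, and router with total output 42.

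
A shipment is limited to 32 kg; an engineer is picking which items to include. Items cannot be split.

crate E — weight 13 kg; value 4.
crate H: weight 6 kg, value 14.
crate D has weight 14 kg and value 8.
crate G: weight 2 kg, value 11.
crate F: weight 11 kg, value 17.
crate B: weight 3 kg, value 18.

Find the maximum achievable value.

Treat it as a binary knapsack problem.
crate H + crate D + crate G + crate B: weight 6 + 14 + 2 + 3 = 25 ≤ 32, value 14 + 8 + 11 + 18 = 51.
crate D + crate G + crate F + crate B: weight 14 + 2 + 11 + 3 = 30 ≤ 32, value 8 + 11 + 17 + 18 = 54.
crate H + crate G + crate F + crate B: weight 6 + 2 + 11 + 3 = 22 ≤ 32, value 14 + 11 + 17 + 18 = 60.
Best is crate H, crate G, crate F, and crate B with total value 60.

60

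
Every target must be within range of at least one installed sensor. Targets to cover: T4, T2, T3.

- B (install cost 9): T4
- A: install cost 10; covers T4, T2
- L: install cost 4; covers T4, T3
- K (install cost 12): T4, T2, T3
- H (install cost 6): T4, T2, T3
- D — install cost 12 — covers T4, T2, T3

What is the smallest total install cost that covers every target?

This is a weighted set-cover instance.
The greedy cost-per-new-target heuristic would pick L and H for 10, but a cheaper cover exists.
H alone covers T4, T2, T3 — every target.
Total install cost: 6.
No cover costs less than 6.

6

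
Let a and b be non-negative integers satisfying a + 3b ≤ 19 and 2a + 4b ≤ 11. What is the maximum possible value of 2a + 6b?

The continuous relaxation peaks at (0, 2.75) with value 16.50; rounding to a feasible lattice point costs some objective.
(a,b)=(1,2): 1·1+3·2=7≤19, 2·1+4·2=10≤11, objective 14.
(a,b)=(0,2): 1·0+3·2=6≤19, 2·0+4·2=8≤11, objective 12.
(a,b)=(2,1): 1·2+3·1=5≤19, 2·2+4·1=8≤11, objective 10.
Maximum is 14 at (a,b)=(1,2).

14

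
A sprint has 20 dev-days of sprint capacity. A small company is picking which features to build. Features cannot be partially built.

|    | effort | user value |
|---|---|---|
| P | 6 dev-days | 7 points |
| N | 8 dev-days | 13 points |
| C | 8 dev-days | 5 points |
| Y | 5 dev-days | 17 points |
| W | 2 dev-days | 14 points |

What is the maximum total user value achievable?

Take N, Y, and W: effort 8 + 5 + 2 = 15 ≤ 20, user value 13 + 17 + 14 = 44.
No other feasible combination does better.

44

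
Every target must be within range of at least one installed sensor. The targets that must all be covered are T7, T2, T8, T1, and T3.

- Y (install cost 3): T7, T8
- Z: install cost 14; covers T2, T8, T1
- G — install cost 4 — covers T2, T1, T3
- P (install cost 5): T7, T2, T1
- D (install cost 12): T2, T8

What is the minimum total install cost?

7

This is a weighted set-cover instance.
Choose Y and G: together they cover T7, T2, T8, T1, T3 — every target.
Total install cost: 3 + 4 = 7.
No cover costs less than 7.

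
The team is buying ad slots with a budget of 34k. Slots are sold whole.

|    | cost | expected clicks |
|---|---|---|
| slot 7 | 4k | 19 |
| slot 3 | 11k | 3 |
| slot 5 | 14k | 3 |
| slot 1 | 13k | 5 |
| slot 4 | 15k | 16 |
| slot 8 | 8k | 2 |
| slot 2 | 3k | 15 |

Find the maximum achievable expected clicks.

53

Allowing fractional choices, the relaxed optimum would be about 54.6, but ad slots are indivisible.
slot 7 + slot 3 + slot 4 + slot 2: cost 4 + 11 + 15 + 3 = 33 ≤ 34, expected clicks 19 + 3 + 16 + 15 = 53.
slot 7 + slot 4 + slot 2: cost 4 + 15 + 3 = 22 ≤ 34, expected clicks 19 + 16 + 15 = 50.
slot 7 + slot 4 + slot 8 + slot 2: cost 4 + 15 + 8 + 3 = 30 ≤ 34, expected clicks 19 + 16 + 2 + 15 = 52.
Best is slot 7, slot 3, slot 4, and slot 2 with total expected clicks 53.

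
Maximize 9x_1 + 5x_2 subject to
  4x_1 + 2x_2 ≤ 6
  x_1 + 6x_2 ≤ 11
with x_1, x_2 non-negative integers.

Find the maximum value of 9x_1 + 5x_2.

14

(x_1,x_2)=(1,1): 4·1+2·1=6≤6, 1·1+6·1=7≤11, objective 14.
(x_1,x_2)=(1,0): 4·1+2·0=4≤6, 1·1+6·0=1≤11, objective 9.
(x_1,x_2)=(0,1): 4·0+2·1=2≤6, 1·0+6·1=6≤11, objective 5.
(x_1,x_2)=(0,0): 4·0+2·0=0≤6, 1·0+6·0=0≤11, objective 0.
Maximum is 14 at (x_1,x_2)=(1,1).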